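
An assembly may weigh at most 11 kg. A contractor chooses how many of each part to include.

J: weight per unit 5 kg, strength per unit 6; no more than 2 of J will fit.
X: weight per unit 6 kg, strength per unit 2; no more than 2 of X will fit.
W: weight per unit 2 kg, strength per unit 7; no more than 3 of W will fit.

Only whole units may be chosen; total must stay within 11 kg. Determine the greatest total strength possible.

Take 1×J and 3×W: weight 11 ≤ 11, strength 1·6 + 3·7 = 27.
W has the best ratio (7/2) and is taken to its limit of 3; remaining capacity is filled optimally with the others.

27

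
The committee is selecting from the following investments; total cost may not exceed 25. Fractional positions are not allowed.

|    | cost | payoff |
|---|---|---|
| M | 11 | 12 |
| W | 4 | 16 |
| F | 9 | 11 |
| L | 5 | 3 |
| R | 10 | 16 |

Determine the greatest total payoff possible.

This is a 0-1 knapsack instance.
M + W + R: cost 11 + 4 + 10 = 25 ≤ 25, payoff 12 + 16 + 16 = 44.
M + W + F: cost 11 + 4 + 9 = 24 ≤ 25, payoff 12 + 16 + 11 = 39.
W + F + R: cost 4 + 9 + 10 = 23 ≤ 25, payoff 16 + 11 + 16 = 43.
Best is M, W, and R with total payoff 44.

44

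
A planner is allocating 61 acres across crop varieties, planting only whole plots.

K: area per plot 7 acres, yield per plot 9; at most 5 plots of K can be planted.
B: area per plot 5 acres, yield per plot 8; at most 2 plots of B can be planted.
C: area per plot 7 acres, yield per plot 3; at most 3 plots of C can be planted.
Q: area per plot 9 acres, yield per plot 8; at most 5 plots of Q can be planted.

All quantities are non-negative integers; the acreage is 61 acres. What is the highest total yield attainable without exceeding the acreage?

72

This is a bounded integer knapsack.
Take 5×K, 2×B, 1×C, and 1×Q: area 61 ≤ 61, yield 5·9 + 2·8 + 1·3 + 1·8 = 72.
B has the best ratio (8/5) and is taken to its limit of 2; remaining capacity is filled optimally with the others.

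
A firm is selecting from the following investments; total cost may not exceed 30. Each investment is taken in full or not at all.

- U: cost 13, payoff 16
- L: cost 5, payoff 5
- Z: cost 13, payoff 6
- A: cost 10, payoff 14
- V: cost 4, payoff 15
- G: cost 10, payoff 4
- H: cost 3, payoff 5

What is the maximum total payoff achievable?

50

U + L + V + H: cost 13 + 5 + 4 + 3 = 25 ≤ 30, payoff 16 + 5 + 15 + 5 = 41.
U + A + V: cost 13 + 10 + 4 = 27 ≤ 30, payoff 16 + 14 + 15 = 45.
U + A + V + H: cost 13 + 10 + 4 + 3 = 30 ≤ 30, payoff 16 + 14 + 15 + 5 = 50.
Best is U, A, V, and H with total payoff 50.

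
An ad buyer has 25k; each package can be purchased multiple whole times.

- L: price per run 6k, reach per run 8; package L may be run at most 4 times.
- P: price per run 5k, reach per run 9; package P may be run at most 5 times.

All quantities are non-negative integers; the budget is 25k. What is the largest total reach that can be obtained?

P has the best ratio (9/5); taking only P gives at most 5×9 = 45 (stopped by the price limit).
Optimal: 5×P: price 25 ≤ 25, reach 5·9 = 45.

45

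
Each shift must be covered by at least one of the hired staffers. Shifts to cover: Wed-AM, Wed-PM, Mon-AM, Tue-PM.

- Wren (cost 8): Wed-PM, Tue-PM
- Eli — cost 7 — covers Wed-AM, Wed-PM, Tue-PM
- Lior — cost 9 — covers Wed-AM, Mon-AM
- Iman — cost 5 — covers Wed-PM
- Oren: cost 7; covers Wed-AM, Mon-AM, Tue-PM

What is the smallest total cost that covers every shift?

This is a weighted set-cover instance.
The greedy cost-per-new-shift heuristic would pick Eli and Oren for 14, but a cheaper cover exists.
Choose Iman and Oren: together they cover Wed-AM, Wed-PM, Mon-AM, Tue-PM — every shift.
Total cost: 5 + 7 = 12.
No cover costs less than 12.

12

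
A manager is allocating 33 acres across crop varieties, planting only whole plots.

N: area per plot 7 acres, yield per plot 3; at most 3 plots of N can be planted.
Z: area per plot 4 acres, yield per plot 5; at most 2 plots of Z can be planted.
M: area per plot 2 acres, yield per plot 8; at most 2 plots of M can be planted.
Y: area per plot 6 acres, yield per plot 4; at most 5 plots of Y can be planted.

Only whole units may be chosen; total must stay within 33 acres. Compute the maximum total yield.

38

2×Z, 2×M, and 3×Y: area 30 ≤ 33, yield 2·5 + 2·8 + 3·4 = 38.
1×Z, 2×M, and 4×Y: area 32 ≤ 33, yield 1·5 + 2·8 + 4·4 = 37.
Best is 38.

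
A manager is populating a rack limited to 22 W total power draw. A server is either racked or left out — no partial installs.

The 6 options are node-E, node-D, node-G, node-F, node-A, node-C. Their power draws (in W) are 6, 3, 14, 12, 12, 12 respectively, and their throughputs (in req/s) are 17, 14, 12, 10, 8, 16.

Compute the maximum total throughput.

47

Allowing fractional choices, the relaxed optimum would be about 47.9, but servers are indivisible.
node-E + node-D + node-C: power draw 6 + 3 + 12 = 21 ≤ 22, throughput 17 + 14 + 16 = 47.
node-E + node-D + node-F: power draw 6 + 3 + 12 = 21 ≤ 22, throughput 17 + 14 + 10 = 41.
Best is node-E, node-D, and node-C with total throughput 47.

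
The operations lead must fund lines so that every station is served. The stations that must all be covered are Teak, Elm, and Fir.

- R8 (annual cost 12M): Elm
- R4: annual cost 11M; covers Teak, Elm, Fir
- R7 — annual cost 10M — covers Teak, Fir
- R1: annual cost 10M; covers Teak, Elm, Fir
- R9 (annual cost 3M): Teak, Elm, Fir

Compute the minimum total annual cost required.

3

R9 alone covers Teak, Elm, Fir — every station.
Total annual cost: 3.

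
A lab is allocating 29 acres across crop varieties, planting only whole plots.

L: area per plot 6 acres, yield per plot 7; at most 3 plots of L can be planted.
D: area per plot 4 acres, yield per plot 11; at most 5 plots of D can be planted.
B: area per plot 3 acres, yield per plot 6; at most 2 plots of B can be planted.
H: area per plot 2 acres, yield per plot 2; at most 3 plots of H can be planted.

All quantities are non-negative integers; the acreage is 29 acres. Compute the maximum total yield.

5×D, 2×B, and 1×H: area 28 ≤ 29, yield 5·11 + 2·6 + 1·2 = 69.
1×L, 5×D, and 1×B: area 29 ≤ 29, yield 1·7 + 5·11 + 1·6 = 68.
Best is 69.

69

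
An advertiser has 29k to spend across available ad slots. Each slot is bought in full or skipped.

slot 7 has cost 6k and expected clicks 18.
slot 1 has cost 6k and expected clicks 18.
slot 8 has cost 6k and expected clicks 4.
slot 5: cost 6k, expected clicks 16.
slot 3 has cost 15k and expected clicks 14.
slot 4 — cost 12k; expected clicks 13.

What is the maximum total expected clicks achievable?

56

slot 7 + slot 1 + slot 5: cost 6 + 6 + 6 = 18 ≤ 29, expected clicks 18 + 18 + 16 = 52.
slot 7 + slot 1 + slot 3: cost 6 + 6 + 15 = 27 ≤ 29, expected clicks 18 + 18 + 14 = 50.
slot 7 + slot 1 + slot 8 + slot 5: cost 6 + 6 + 6 + 6 = 24 ≤ 29, expected clicks 18 + 18 + 4 + 16 = 56.
Best is slot 7, slot 1, slot 8, and slot 5 with total expected clicks 56.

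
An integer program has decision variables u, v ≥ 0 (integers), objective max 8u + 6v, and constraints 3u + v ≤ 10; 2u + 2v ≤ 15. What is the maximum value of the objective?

The continuous relaxation peaks at (1.25, 6.25) with value 47.50; rounding to a feasible lattice point costs some objective.
(u,v)=(1,6): 3·1+1·6=9≤10, 2·1+2·6=14≤15, objective 44.
(u,v)=(0,7): 3·0+1·7=7≤10, 2·0+2·7=14≤15, objective 42.
(u,v)=(1,5): 3·1+1·5=8≤10, 2·1+2·5=12≤15, objective 38.
The best lattice point is (1,6), giving 44.

44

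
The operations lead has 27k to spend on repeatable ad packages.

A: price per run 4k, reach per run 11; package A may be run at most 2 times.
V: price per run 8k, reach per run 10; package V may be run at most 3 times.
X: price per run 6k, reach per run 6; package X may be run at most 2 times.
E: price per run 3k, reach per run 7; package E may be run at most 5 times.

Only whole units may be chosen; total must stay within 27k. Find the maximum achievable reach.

57

This is a bounded integer knapsack.
1×A, 1×V, and 5×E: price 27 ≤ 27, reach 1·11 + 1·10 + 5·7 = 56.
2×A and 5×E: price 23 ≤ 27, reach 2·11 + 5·7 = 57.
Best is 57.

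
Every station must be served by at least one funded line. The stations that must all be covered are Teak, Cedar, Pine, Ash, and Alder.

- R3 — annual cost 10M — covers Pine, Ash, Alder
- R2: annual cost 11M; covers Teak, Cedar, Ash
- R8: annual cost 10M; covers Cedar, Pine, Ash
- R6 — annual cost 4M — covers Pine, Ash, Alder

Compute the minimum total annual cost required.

15

Choose R2 and R6: together they cover Teak, Cedar, Pine, Ash, Alder — every station.
Total annual cost: 11 + 4 = 15.
No cover costs less than 15.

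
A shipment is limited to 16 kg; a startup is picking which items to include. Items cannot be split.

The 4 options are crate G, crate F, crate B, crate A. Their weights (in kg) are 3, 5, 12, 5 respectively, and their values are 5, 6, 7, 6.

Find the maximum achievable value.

17

This is a 0-1 knapsack instance.
crate G + crate F + crate A: weight 3 + 5 + 5 = 13 ≤ 16, value 5 + 6 + 6 = 17.
crate F + crate A: weight 5 + 5 = 10 ≤ 16, value 6 + 6 = 12.
crate G + crate B: weight 3 + 12 = 15 ≤ 16, value 5 + 7 = 12.
Best is crate G, crate F, and crate A with total value 17.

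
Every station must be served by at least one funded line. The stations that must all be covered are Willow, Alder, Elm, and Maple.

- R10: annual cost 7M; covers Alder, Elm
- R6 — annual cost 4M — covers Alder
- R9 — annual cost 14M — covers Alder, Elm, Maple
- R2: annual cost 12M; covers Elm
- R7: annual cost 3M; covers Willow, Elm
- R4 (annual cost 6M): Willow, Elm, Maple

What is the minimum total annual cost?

The greedy cost-per-new-station heuristic would pick R7, R6, and R4 for 13, but a cheaper cover exists.
Choose R6 and R4: together they cover Willow, Alder, Elm, Maple — every station.
Total annual cost: 4 + 6 = 10.
No cover costs less than 10.

10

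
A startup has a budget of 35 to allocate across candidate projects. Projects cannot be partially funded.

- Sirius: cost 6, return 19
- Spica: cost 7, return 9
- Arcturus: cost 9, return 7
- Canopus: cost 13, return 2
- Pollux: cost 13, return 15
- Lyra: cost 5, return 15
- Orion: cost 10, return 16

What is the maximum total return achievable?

Take Sirius, Pollux, Lyra, and Orion: cost 6 + 13 + 5 + 10 = 34 ≤ 35, return 19 + 15 + 15 + 16 = 65.
No other feasible combination does better.

65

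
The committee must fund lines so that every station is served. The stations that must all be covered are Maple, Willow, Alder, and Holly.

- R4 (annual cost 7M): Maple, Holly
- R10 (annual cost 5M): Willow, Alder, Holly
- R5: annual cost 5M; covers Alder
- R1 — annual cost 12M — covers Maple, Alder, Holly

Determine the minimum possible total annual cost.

This is a weighted set-cover instance.
Choose R4 and R10: together they cover Maple, Willow, Alder, Holly — every station.
Total annual cost: 7 + 5 = 12.
No cover costs less than 12.

12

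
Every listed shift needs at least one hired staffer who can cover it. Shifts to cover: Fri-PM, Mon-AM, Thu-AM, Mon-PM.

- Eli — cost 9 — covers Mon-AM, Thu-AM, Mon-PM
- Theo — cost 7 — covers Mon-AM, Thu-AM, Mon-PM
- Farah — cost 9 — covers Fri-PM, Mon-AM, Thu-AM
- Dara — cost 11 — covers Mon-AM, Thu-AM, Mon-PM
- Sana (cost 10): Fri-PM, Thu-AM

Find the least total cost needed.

Choose Theo and Farah: together they cover Fri-PM, Mon-AM, Thu-AM, Mon-PM — every shift.
Total cost: 7 + 9 = 16.
No cover costs less than 16.

16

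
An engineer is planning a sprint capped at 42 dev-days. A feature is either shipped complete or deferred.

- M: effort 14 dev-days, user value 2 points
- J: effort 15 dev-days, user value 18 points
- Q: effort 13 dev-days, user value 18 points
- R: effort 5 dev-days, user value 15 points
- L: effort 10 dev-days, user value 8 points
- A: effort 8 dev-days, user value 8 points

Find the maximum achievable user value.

This is a 0-1 knapsack instance.
Allowing fractional choices, the relaxed optimum would be about 59.8, but features are indivisible.
J + Q + R: effort 15 + 13 + 5 = 33 ≤ 42, user value 18 + 18 + 15 = 51.
Q + R + L + A: effort 13 + 5 + 10 + 8 = 36 ≤ 42, user value 18 + 15 + 8 + 8 = 49.
J + Q + R + A: effort 15 + 13 + 5 + 8 = 41 ≤ 42, user value 18 + 18 + 15 + 8 = 59.
Best is J, Q, R, and A with total user value 59.

59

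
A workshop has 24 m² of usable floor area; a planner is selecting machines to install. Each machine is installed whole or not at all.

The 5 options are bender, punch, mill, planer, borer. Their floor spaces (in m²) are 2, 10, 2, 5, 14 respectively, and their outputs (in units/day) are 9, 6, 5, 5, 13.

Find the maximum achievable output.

32

This is a 0-1 knapsack instance.
Allowing fractional choices, the relaxed optimum would be about 32.6, but machines are indivisible.
bender + mill + borer: floor space 2 + 2 + 14 = 18 ≤ 24, output 9 + 5 + 13 = 27.
bender + planer + borer: floor space 2 + 5 + 14 = 21 ≤ 24, output 9 + 5 + 13 = 27.
bender + mill + planer + borer: floor space 2 + 2 + 5 + 14 = 23 ≤ 24, output 9 + 5 + 5 + 13 = 32.
Best is bender, mill, planer, and borer with total output 32.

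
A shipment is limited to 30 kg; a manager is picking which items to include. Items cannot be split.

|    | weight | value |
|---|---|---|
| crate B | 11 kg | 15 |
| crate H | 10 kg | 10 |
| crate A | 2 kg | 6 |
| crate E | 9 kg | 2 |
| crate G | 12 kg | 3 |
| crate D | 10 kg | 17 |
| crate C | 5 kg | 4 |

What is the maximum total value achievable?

Take crate B, crate A, crate D, and crate C: weight 11 + 2 + 10 + 5 = 28 ≤ 30, value 15 + 6 + 17 + 4 = 42.
No other feasible combination does better.

42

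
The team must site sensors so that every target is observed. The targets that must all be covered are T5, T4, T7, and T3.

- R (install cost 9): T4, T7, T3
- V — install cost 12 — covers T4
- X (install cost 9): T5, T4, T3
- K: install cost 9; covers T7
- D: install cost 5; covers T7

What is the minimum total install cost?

The greedy cost-per-new-target heuristic would pick R and X for 18, but a cheaper cover exists.
Choose X and D: together they cover T5, T4, T7, T3 — every target.
Total install cost: 9 + 5 = 14.
No cover costs less than 14.

14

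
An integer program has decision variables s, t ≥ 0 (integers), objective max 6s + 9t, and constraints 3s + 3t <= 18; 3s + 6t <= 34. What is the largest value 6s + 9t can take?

The continuous relaxation peaks at (0.667, 5.33) with value 52.00; rounding to a feasible lattice point costs some objective.
(s,t)=(1,5) is feasible, giving 51.
(s,t)=(2,4) is feasible, giving 48.
(s,t)=(0,5) is feasible, giving 45.
The best lattice point is (1,5), giving 51.

51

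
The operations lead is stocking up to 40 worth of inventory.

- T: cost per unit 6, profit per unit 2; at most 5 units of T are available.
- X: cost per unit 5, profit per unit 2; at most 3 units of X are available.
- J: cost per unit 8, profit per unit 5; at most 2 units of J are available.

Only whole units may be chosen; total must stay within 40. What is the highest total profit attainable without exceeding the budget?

1×T, 3×X, and 2×J: cost 37 ≤ 40, profit 1·2 + 3·2 + 2·5 = 18.
2×T, 2×X, and 2×J: cost 38 ≤ 40, profit 2·2 + 2·2 + 2·5 = 18.
Best is 18.

18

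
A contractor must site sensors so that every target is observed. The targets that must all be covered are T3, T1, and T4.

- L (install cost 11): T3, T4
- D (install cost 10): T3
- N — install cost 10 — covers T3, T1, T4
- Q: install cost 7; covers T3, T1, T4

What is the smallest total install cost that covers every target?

7

This is an integer covering problem.
Q alone covers T3, T1, T4 — every target.
Total install cost: 7.
No cover costs less than 7.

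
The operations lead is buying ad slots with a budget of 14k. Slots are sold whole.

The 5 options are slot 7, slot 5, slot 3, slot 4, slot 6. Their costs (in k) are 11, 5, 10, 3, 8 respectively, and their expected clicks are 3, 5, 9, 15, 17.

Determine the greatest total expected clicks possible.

32

This is an integer program with binary decision variables.
Allowing fractional choices, the relaxed optimum would be about 35.0, but ad slots are indivisible.
slot 4 + slot 6: cost 3 + 8 = 11 ≤ 14, expected clicks 15 + 17 = 32.
slot 5 + slot 6: cost 5 + 8 = 13 ≤ 14, expected clicks 5 + 17 = 22.
slot 3 + slot 4: cost 10 + 3 = 13 ≤ 14, expected clicks 9 + 15 = 24.
Best is slot 4 and slot 6 with total expected clicks 32.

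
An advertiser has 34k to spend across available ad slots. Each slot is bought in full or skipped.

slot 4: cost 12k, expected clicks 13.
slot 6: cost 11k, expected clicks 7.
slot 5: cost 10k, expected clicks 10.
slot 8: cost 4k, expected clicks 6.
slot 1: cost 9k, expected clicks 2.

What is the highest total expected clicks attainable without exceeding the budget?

30

Treat it as a binary knapsack problem.
Allowing fractional choices, the relaxed optimum would be about 34.1, but ad slots are indivisible.
slot 4 + slot 5 + slot 8: cost 12 + 10 + 4 = 26 ≤ 34, expected clicks 13 + 10 + 6 = 29.
slot 4 + slot 6 + slot 8: cost 12 + 11 + 4 = 27 ≤ 34, expected clicks 13 + 7 + 6 = 26.
slot 4 + slot 6 + slot 5: cost 12 + 11 + 10 = 33 ≤ 34, expected clicks 13 + 7 + 10 = 30.
Best is slot 4, slot 6, and slot 5 with total expected clicks 30.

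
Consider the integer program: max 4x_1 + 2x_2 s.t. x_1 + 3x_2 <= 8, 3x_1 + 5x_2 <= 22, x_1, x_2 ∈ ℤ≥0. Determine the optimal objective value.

28

(x_1,x_2)=(7,0) is feasible, giving 28.
(x_1,x_2)=(6,0) is feasible, giving 24.
The best lattice point is (7,0), giving 28.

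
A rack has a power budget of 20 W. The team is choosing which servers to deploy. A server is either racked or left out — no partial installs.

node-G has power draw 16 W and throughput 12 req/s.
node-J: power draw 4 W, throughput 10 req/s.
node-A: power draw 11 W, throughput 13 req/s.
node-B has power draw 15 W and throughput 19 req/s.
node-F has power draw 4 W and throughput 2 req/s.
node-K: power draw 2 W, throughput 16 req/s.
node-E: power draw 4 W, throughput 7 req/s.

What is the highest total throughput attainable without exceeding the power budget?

This is an integer program with binary decision variables.
Take node-J, node-A, and node-K: power draw 4 + 11 + 2 = 17 ≤ 20, throughput 10 + 13 + 16 = 39.
No other feasible combination does better.

39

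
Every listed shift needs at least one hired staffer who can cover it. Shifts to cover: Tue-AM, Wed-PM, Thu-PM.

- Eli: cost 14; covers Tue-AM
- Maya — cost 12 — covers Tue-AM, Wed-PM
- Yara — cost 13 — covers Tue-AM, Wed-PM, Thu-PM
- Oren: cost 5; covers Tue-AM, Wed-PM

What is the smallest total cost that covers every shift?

This is a weighted set-cover instance.
Yara alone covers Tue-AM, Wed-PM, Thu-PM — every shift.
Total cost: 13.

13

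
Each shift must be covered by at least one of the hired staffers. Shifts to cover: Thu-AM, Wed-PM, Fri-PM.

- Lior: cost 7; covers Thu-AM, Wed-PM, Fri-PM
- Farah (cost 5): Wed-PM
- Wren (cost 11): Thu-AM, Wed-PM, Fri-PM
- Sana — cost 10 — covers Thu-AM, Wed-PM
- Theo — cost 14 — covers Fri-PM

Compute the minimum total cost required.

7

Lior alone covers Thu-AM, Wed-PM, Fri-PM — every shift.
Total cost: 7.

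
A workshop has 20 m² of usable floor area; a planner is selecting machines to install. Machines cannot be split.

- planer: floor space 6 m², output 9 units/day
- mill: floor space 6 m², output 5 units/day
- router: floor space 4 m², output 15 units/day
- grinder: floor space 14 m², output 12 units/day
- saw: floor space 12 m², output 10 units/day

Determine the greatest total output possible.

This is a 0-1 knapsack instance.
Allowing fractional choices, the relaxed optimum would be about 32.6, but machines are indivisible.
router + grinder: floor space 4 + 14 = 18 ≤ 20, output 15 + 12 = 27.
planer + mill + router: floor space 6 + 6 + 4 = 16 ≤ 20, output 9 + 5 + 15 = 29.
Best is planer, mill, and router with total output 29.

29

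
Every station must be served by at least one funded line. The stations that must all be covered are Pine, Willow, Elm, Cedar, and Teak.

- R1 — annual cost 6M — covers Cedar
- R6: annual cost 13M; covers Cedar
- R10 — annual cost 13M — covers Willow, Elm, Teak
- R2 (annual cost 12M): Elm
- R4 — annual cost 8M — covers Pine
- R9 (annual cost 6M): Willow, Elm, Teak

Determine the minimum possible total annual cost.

20

Choose R1, R4, and R9: together they cover Pine, Willow, Elm, Cedar, Teak — every station.
Total annual cost: 6 + 8 + 6 = 20.
No cover costs less than 20.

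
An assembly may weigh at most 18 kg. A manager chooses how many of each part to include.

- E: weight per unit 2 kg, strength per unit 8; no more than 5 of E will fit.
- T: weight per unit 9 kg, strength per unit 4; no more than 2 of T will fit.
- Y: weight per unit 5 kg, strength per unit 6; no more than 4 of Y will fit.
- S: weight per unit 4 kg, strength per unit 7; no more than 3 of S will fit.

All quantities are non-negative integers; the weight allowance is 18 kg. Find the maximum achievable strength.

5×E and 2×S: weight 18 ≤ 18, strength 5·8 + 2·7 = 54.
5×E and 1×S: weight 14 ≤ 18, strength 5·8 + 1·7 = 47.
Best is 54.

54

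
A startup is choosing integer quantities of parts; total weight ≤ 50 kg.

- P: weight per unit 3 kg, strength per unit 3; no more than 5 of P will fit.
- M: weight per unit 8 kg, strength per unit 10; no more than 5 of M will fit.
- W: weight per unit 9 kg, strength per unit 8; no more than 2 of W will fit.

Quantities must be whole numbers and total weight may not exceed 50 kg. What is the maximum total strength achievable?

M has the best ratio (10/8); taking only M gives at most 5×10 = 50 (stopped by the supply cap of 5).
Mixing does better — 3×P and 5×M: weight 49 ≤ 50, strength 3·3 + 5·10 = 59.

59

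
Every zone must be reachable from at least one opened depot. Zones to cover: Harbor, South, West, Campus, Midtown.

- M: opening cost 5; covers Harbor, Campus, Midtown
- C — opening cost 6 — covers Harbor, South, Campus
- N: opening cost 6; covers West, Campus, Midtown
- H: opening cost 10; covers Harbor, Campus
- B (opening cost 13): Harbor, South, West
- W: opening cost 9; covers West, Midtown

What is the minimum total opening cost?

12

The greedy cost-per-new-zone heuristic would pick M, C, and N for 17, but a cheaper cover exists.
Choose C and N: together they cover Harbor, South, West, Campus, Midtown — every zone.
Total opening cost: 6 + 6 = 12.
No cover costs less than 12.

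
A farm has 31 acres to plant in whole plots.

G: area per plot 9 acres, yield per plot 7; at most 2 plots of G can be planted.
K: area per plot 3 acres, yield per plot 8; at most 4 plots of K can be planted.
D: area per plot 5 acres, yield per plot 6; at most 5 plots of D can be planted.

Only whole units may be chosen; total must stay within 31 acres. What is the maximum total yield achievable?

Take 1×G, 4×K, and 2×D: area 31 ≤ 31, yield 1·7 + 4·8 + 2·6 = 51.
K has the best ratio (8/3) and is taken to its limit of 4; remaining capacity is filled optimally with the others.

51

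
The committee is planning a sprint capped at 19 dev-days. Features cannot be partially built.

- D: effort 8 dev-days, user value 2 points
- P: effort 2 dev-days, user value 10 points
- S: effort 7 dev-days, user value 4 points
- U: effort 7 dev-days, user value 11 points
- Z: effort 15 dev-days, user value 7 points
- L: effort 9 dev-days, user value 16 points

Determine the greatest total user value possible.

This is a 0-1 knapsack instance.
Allowing fractional choices, the relaxed optimum would be about 37.6, but features are indivisible.
D + P + L: effort 8 + 2 + 9 = 19 ≤ 19, user value 2 + 10 + 16 = 28.
P + U + L: effort 2 + 7 + 9 = 18 ≤ 19, user value 10 + 11 + 16 = 37.
P + S + L: effort 2 + 7 + 9 = 18 ≤ 19, user value 10 + 4 + 16 = 30.
Best is P, U, and L with total user value 37.

37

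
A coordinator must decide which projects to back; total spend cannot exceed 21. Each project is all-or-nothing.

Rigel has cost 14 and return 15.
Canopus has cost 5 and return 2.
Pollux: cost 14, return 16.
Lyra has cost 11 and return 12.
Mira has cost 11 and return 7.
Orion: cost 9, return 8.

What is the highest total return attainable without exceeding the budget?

Allowing fractional choices, the relaxed optimum would be about 23.6, but projects are indivisible.
Rigel + Canopus: cost 14 + 5 = 19 ≤ 21, return 15 + 2 = 17.
Canopus + Pollux: cost 5 + 14 = 19 ≤ 21, return 2 + 16 = 18.
Lyra + Orion: cost 11 + 9 = 20 ≤ 21, return 12 + 8 = 20.
Best is Lyra and Orion with total return 20.

20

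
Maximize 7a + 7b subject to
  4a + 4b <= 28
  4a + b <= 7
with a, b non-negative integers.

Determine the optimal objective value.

(a,b)=(0,7): 4·0+4·7=28≤28, 4·0+1·7=7≤7, objective 49.
(a,b)=(0,6): 4·0+4·6=24≤28, 4·0+1·6=6≤7, objective 42.
Maximum is 49 at (a,b)=(0,7).

49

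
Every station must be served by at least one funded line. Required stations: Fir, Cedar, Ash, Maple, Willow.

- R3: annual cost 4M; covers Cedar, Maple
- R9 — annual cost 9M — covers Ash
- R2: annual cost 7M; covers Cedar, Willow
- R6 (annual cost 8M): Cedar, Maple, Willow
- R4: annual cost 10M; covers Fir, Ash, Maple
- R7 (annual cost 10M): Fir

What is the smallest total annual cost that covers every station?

The greedy cost-per-new-station heuristic would pick R3, R4, and R2 for 21, but a cheaper cover exists.
Choose R2 and R4: together they cover Fir, Cedar, Ash, Maple, Willow — every station.
Total annual cost: 7 + 10 = 17.
No cover costs less than 17.

17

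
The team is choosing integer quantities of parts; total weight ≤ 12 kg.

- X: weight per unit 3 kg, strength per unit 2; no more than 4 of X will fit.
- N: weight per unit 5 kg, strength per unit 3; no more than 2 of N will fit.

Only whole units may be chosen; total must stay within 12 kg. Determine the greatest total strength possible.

X has the best ratio (2/3); taking only X gives at most 4×2 = 8 (stopped by the weight limit).
Optimal: 4×X: weight 12 ≤ 12, strength 4·2 = 8.

8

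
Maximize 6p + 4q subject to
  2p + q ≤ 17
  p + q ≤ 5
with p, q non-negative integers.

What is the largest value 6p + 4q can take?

(p,q)=(5,0): 2·5+1·0=10≤17, 1·5+1·0=5≤5, objective 30.
(p,q)=(4,1): 2·4+1·1=9≤17, 1·4+1·1=5≤5, objective 28.
(p,q)=(4,0): 2·4+1·0=8≤17, 1·4+1·0=4≤5, objective 24.
Maximum is 30 at (p,q)=(5,0).

30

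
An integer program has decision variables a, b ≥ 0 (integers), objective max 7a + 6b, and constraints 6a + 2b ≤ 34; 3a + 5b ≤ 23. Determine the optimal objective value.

41

The continuous relaxation peaks at (5.17, 1.5) with value 45.17; rounding to a feasible lattice point costs some objective.
(a,b)=(5,1): 6·5+2·1=32≤34, 3·5+5·1=20≤23, objective 41.
(a,b)=(4,2): 6·4+2·2=28≤34, 3·4+5·2=22≤23, objective 40.
(a,b)=(5,0): 6·5+2·0=30≤34, 3·5+5·0=15≤23, objective 35.
(a,b)=(4,1): 6·4+2·1=26≤34, 3·4+5·1=17≤23, objective 34.
Maximum is 41 at (a,b)=(5,1).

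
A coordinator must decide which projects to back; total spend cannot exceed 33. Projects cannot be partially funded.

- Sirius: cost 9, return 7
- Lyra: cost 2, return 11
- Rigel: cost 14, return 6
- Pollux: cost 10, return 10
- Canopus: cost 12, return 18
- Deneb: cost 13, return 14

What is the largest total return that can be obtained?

46

Lyra + Canopus + Deneb: cost 2 + 12 + 13 = 27 ≤ 33, return 11 + 18 + 14 = 43.
Sirius + Lyra + Pollux + Canopus: cost 9 + 2 + 10 + 12 = 33 ≤ 33, return 7 + 11 + 10 + 18 = 46.
Best is Sirius, Lyra, Pollux, and Canopus with total return 46.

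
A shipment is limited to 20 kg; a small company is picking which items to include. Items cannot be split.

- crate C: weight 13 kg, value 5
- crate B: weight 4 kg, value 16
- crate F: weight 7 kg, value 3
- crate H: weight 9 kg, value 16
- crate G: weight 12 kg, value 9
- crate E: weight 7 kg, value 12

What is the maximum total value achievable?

crate B + crate H + crate E: weight 4 + 9 + 7 = 20 ≤ 20, value 16 + 16 + 12 = 44.
crate B + crate H: weight 4 + 9 = 13 ≤ 20, value 16 + 16 = 32.
crate B + crate F + crate H: weight 4 + 7 + 9 = 20 ≤ 20, value 16 + 3 + 16 = 35.
Best is crate B, crate H, and crate E with total value 44.

44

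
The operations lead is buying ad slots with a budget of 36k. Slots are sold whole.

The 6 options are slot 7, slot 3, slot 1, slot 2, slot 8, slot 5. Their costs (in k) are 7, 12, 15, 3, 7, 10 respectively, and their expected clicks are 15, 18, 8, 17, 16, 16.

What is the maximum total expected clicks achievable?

67

Allowing fractional choices, the relaxed optimum would be about 77.5, but ad slots are indivisible.
slot 7 + slot 3 + slot 2 + slot 5: cost 7 + 12 + 3 + 10 = 32 ≤ 36, expected clicks 15 + 18 + 17 + 16 = 66.
slot 7 + slot 3 + slot 2 + slot 8: cost 7 + 12 + 3 + 7 = 29 ≤ 36, expected clicks 15 + 18 + 17 + 16 = 66.
slot 3 + slot 2 + slot 8 + slot 5: cost 12 + 3 + 7 + 10 = 32 ≤ 36, expected clicks 18 + 17 + 16 + 16 = 67.
Best is slot 3, slot 2, slot 8, and slot 5 with total expected clicks 67.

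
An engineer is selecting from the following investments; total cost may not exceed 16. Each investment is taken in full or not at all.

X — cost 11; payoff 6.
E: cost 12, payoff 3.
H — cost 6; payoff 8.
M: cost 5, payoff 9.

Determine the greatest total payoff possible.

17

This is a 0-1 knapsack instance.
Allowing fractional choices, the relaxed optimum would be about 19.7, but investments are indivisible.
H + M: cost 6 + 5 = 11 ≤ 16, payoff 8 + 9 = 17.
M: cost 5 ≤ 16, payoff 9.
X + M: cost 11 + 5 = 16 ≤ 16, payoff 6 + 9 = 15.
Best is H and M with total payoff 17.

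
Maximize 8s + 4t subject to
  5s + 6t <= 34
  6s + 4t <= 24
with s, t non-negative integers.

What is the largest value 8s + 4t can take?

32

(s,t)=(4,0): 5·4+6·0=20≤34, 6·4+4·0=24≤24, objective 32.
(s,t)=(3,1): 5·3+6·1=21≤34, 6·3+4·1=22≤24, objective 28.
(s,t)=(3,0): 5·3+6·0=15≤34, 6·3+4·0=18≤24, objective 24.
The best lattice point is (4,0), giving 32.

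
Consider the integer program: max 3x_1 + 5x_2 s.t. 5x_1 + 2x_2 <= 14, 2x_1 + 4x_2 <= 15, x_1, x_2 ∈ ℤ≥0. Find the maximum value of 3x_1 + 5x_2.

18

(x_1,x_2)=(1,3) is feasible, giving 18.
(x_1,x_2)=(2,2) is feasible, giving 16.
(x_1,x_2)=(0,3) is feasible, giving 15.
(x_1,x_2)=(1,2) is feasible, giving 13.
Maximum is 18 at (x_1,x_2)=(1,3).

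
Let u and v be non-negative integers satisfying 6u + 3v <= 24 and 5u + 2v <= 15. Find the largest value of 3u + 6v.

(u,v)=(0,7) is feasible, giving 42.
(u,v)=(0,6) is feasible, giving 36.
Maximum is 42 at (u,v)=(0,7).

42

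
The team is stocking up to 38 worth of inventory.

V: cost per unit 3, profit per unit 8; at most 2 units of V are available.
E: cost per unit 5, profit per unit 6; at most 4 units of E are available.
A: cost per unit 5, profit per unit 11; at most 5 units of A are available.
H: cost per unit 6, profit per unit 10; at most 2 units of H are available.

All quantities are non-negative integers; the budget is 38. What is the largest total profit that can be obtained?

81

2×V, 4×A, and 2×H: cost 38 ≤ 38, profit 2·8 + 4·11 + 2·10 = 80.
2×V, 5×A, and 1×H: cost 37 ≤ 38, profit 2·8 + 5·11 + 1·10 = 81.
Best is 81.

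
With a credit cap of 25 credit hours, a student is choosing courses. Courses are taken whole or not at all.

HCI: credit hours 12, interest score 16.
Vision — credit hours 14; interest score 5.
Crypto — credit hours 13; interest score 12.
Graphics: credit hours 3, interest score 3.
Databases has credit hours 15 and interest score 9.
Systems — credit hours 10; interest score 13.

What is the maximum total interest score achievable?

32

This is an integer program with binary decision variables.
Take HCI, Graphics, and Systems: credit hours 12 + 3 + 10 = 25 ≤ 25, interest score 16 + 3 + 13 = 32.
No other feasible combination does better.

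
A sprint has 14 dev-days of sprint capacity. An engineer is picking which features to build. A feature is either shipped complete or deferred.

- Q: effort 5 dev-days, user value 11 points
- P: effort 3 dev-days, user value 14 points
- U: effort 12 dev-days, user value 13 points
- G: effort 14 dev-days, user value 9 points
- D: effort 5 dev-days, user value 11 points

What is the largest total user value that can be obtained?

Q + P + D: effort 5 + 3 + 5 = 13 ≤ 14, user value 11 + 14 + 11 = 36.
Q + P: effort 5 + 3 = 8 ≤ 14, user value 11 + 14 = 25.
P + D: effort 3 + 5 = 8 ≤ 14, user value 14 + 11 = 25.
Best is Q, P, and D with total user value 36.

36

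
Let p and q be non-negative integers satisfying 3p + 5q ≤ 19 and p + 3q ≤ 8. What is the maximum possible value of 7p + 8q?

42

The continuous relaxation peaks at (6.33, 0) with value 44.33; rounding to a feasible lattice point costs some objective.
(p,q)=(6,0): 3·6+5·0=18≤19, 1·6+3·0=6≤8, objective 42.
(p,q)=(5,0): 3·5+5·0=15≤19, 1·5+3·0=5≤8, objective 35.
Maximum is 42 at (p,q)=(6,0).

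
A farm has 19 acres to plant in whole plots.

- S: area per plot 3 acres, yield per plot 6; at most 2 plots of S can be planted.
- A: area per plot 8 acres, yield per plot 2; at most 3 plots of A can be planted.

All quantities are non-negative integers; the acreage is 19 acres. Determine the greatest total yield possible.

14

S has the best ratio (6/3); taking only S gives at most 2×6 = 12 (stopped by the supply cap of 2).
Mixing does better — 2×S and 1×A: area 14 ≤ 19, yield 2·6 + 1·2 = 14.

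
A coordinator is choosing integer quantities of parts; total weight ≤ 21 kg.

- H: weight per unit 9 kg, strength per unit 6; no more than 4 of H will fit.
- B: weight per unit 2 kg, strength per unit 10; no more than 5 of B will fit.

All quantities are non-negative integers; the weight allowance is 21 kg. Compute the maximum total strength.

This is a bounded integer knapsack.
1×H and 5×B: weight 19 ≤ 21, strength 1·6 + 5·10 = 56.
5×B: weight 10 ≤ 21, strength 5·10 = 50.
Best is 56.

56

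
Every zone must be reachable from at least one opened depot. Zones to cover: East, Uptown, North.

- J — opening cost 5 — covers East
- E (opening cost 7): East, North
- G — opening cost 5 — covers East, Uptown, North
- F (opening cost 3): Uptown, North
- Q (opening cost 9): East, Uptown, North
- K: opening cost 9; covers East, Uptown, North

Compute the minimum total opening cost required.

G alone covers East, Uptown, North — every zone.
Total opening cost: 5.

5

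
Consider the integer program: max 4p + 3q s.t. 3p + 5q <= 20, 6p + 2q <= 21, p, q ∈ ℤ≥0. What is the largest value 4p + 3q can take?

Relaxing integrality, the LP optimum is 17.96 at (p,q) = (2.71, 2.38), which is not an integer point.
(p,q)=(3,1): 3·3+5·1=14≤20, 6·3+2·1=20≤21, objective 15.
(p,q)=(2,2): 3·2+5·2=16≤20, 6·2+2·2=16≤21, objective 14.
No feasible integer point exceeds 15.

15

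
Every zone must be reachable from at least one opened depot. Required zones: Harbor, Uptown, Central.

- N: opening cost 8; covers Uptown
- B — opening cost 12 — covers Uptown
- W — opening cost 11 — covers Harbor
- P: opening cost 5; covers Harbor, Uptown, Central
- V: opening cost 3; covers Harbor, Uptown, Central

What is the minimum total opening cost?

3

V alone covers Harbor, Uptown, Central — every zone.
Total opening cost: 3.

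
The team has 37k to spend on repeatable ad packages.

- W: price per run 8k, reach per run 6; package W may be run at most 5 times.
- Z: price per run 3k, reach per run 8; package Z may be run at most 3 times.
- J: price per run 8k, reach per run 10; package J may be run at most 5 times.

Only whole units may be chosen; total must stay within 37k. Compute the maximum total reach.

54

This is a bounded integer knapsack.
1×W, 3×Z, and 2×J: price 33 ≤ 37, reach 1·6 + 3·8 + 2·10 = 50.
3×Z and 3×J: price 33 ≤ 37, reach 3·8 + 3·10 = 54.
Best is 54.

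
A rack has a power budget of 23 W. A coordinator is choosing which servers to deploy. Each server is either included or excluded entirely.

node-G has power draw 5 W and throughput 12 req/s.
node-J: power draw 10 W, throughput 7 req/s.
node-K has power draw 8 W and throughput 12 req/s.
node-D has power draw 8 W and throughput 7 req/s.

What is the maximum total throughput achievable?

31

This is a 0-1 knapsack instance.
Allowing fractional choices, the relaxed optimum would be about 32.4, but servers are indivisible.
node-G + node-K + node-D: power draw 5 + 8 + 8 = 21 ≤ 23, throughput 12 + 12 + 7 = 31.
node-G + node-J + node-K: power draw 5 + 10 + 8 = 23 ≤ 23, throughput 12 + 7 + 12 = 31.
node-G + node-J + node-D: power draw 5 + 10 + 8 = 23 ≤ 23, throughput 12 + 7 + 7 = 26.
The maximum throughput is 31; one optimal choice is node-G, node-K, and node-D.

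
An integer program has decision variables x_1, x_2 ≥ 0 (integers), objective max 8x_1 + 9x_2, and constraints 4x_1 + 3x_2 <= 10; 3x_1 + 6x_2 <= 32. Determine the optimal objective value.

27

The continuous relaxation peaks at (0, 3.33) with value 30.00; rounding to a feasible lattice point costs some objective.
(x_1,x_2)=(0,3): 4·0+3·3=9≤10, 3·0+6·3=18≤32, objective 27.
(x_1,x_2)=(1,2): 4·1+3·2=10≤10, 3·1+6·2=15≤32, objective 26.
No feasible integer point exceeds 27.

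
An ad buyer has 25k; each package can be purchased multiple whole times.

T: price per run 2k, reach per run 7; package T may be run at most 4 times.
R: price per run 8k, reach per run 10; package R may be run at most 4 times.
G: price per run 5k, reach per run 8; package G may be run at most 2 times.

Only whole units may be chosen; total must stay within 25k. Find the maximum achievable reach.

48

This is a bounded integer knapsack.
T has the best ratio (7/2); taking only T gives at most 4×7 = 28 (stopped by the supply cap of 4).
Mixing does better — 4×T and 2×R: price 24 ≤ 25, reach 4·7 + 2·10 = 48.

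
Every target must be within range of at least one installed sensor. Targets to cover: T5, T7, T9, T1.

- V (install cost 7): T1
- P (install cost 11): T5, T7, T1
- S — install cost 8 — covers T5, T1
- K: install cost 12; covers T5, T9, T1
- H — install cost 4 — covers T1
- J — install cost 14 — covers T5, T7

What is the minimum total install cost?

23

Choose P and K: together they cover T5, T7, T9, T1 — every target.
Total install cost: 11 + 12 = 23.
No cover costs less than 23.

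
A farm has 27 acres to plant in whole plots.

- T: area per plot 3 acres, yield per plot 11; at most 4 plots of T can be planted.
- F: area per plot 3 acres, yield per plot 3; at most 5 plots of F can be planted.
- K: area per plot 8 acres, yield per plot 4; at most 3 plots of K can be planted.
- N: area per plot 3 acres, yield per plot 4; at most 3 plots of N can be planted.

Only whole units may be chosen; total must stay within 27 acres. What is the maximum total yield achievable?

62

T has the best ratio (11/3); taking only T gives at most 4×11 = 44 (stopped by the supply cap of 4).
Mixing does better — 4×T, 2×F, and 3×N: area 27 ≤ 27, yield 4·11 + 2·3 + 3·4 = 62.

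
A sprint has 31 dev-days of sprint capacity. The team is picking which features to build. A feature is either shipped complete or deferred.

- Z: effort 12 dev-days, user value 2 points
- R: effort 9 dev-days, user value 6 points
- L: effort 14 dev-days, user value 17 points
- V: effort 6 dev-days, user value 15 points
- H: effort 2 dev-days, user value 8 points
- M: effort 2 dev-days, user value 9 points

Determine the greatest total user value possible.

49

Treat it as a binary knapsack problem.
Take L, V, H, and M: effort 14 + 6 + 2 + 2 = 24 ≤ 31, user value 17 + 15 + 8 + 9 = 49.
No other feasible combination does better.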